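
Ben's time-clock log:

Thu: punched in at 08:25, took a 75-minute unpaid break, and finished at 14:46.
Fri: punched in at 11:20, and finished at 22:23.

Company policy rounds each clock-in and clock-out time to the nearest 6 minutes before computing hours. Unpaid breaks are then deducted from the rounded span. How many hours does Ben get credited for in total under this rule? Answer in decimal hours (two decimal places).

16.25 hours

Thu: in 08:25→08:24, out 14:46→14:48; 6 h 24 min − 75 min = 5 h 9 min
Fri: in 11:20→11:18, out 22:23→22:24; 11 h 6 min
Total credited: 16 h 15 min.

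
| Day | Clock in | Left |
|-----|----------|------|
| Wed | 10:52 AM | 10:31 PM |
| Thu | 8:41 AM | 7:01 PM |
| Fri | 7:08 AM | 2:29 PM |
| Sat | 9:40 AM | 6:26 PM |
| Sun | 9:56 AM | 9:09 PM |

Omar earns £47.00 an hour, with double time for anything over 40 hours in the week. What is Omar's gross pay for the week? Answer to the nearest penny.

Wed: 10:52 AM–10:31 PM = 11 h 39 min
Thu: 8:41 AM–7:01 PM = 10 h 20 min
Fri: 7:08 AM–2:29 PM = 7 h 21 min
Sat: 9:40 AM–6:26 PM = 8 h 46 min
Sun: 9:56 AM–9:09 PM = 11 h 13 min
Total worked: 49 h 19 min = 2959 min.
Regular 40 h 0 min = 2400 min at £47.00/h; overtime 9 h 19 min = 559 min at £94.00/h.
Pay = (2400 × £47.00 + 559 × £94.00) ÷ 60 = £2755.77.

£2755.77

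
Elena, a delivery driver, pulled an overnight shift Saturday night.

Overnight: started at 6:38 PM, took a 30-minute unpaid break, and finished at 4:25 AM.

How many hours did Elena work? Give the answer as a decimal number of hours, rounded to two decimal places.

9.28 hours

Overnight: 6:38 PM → midnight = 5 h 22 min; midnight → 4:25 AM = 4 h 25 min; span 9 h 47 min; less 30 min break → 9 h 17 min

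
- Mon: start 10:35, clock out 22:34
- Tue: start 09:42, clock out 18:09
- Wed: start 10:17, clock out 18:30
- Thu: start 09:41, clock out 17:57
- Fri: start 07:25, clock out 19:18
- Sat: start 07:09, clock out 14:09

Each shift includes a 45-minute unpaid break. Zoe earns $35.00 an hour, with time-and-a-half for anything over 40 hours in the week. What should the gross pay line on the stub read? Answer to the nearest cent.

$1993.25

Mon: 10:35–22:34 = 11 h 59 min; less 45 min break → 11 h 14 min
Tue: 09:42–18:09 = 8 h 27 min; less 45 min break → 7 h 42 min
Wed: 10:17–18:30 = 8 h 13 min; less 45 min break → 7 h 28 min
Thu: 09:41–17:57 = 8 h 16 min; less 45 min break → 7 h 31 min
Fri: 07:25–19:18 = 11 h 53 min; less 45 min break → 11 h 8 min
Sat: 07:09–14:09 = 7 h 0 min; less 45 min break → 6 h 15 min
Total worked: 51 h 18 min = 3078 min.
Regular 40 h 0 min = 2400 min at $35.00/h; overtime 11 h 18 min = 678 min at $52.50/h.
Pay = (2400 × $35.00 + 678 × $52.50) ÷ 60 = $1993.25.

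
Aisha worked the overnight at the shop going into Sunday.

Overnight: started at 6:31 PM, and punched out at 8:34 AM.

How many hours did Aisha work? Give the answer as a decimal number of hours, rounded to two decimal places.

Overnight: 6:31 PM → midnight = 5 h 29 min; midnight → 8:34 AM = 8 h 34 min; span 14 h 3 min

14.05 hours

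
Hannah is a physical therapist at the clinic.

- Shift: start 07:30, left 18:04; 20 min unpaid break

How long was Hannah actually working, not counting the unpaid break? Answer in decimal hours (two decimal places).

Shift: 07:30–18:04 = 10 h 34 min; less 20 min break → 10 h 14 min

10.23 hours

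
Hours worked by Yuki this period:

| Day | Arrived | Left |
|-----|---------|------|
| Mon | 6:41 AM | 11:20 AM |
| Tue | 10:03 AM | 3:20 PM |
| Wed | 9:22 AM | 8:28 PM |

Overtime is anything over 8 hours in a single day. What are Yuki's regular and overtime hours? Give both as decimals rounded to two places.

Regular 17.93 hours, overtime 3.10 hours

Mon: 6:41 AM–11:20 AM = 4 h 39 min
Tue: 10:03 AM–3:20 PM = 5 h 17 min
Wed: 9:22 AM–8:28 PM = 11 h 6 min
Mon reg 4 h 39 min / OT 0 h 0 min; Tue reg 5 h 17 min / OT 0 h 0 min; Wed reg 8 h 0 min / OT 3 h 6 min.
Totals: regular 17 h 56 min, overtime 3 h 6 min.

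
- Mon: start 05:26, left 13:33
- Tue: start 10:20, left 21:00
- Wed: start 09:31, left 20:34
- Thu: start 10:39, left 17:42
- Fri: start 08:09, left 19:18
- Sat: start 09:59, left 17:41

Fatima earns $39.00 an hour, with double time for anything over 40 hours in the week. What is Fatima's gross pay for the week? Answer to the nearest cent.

Mon: 05:26–13:33 = 8 h 7 min
Tue: 10:20–21:00 = 10 h 40 min
Wed: 09:31–20:34 = 11 h 3 min
Thu: 10:39–17:42 = 7 h 3 min
Fri: 08:09–19:18 = 11 h 9 min
Sat: 09:59–17:41 = 7 h 42 min
Total worked: 55 h 44 min = 3344 min.
Regular 40 h 0 min = 2400 min at $39.00/h; overtime 15 h 44 min = 944 min at $78.00/h.
Pay = (2400 × $39.00 + 944 × $78.00) ÷ 60 = $2787.20.

$2787.20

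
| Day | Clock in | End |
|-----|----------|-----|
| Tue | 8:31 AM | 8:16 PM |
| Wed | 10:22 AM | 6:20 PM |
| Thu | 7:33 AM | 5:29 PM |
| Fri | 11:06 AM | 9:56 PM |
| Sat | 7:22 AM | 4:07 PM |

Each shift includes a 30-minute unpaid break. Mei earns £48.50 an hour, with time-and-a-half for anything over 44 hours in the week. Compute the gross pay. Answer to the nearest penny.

Tue: 8:31 AM–8:16 PM = 11 h 45 min; less 30 min break → 11 h 15 min
Wed: 10:22 AM–6:20 PM = 7 h 58 min; less 30 min break → 7 h 28 min
Thu: 7:33 AM–5:29 PM = 9 h 56 min; less 30 min break → 9 h 26 min
Fri: 11:06 AM–9:56 PM = 10 h 50 min; less 30 min break → 10 h 20 min
Sat: 7:22 AM–4:07 PM = 8 h 45 min; less 30 min break → 8 h 15 min
Total worked: 46 h 44 min = 2804 min.
Regular 44 h 0 min = 2640 min at £48.50/h; overtime 2 h 44 min = 164 min at £72.75/h.
Pay = (2640 × £48.50 + 164 × £72.75) ÷ 60 = £2332.85.

£2332.85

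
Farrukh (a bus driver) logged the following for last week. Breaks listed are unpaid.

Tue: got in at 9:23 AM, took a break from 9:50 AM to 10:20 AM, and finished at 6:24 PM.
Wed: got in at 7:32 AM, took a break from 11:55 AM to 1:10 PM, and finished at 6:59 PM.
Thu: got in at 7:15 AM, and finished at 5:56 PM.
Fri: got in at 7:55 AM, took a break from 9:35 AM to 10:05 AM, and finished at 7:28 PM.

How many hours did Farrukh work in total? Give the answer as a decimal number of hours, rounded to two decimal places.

40.45 hours

Tue: 9:23 AM–6:24 PM = 9 h 1 min; less 30 min break → 8 h 31 min
Wed: 7:32 AM–6:59 PM = 11 h 27 min; less 75 min break → 10 h 12 min
Thu: 7:15 AM–5:56 PM = 10 h 41 min
Fri: 7:55 AM–7:28 PM = 11 h 33 min; less 30 min break → 11 h 3 min
Total: 8 h 31 min + 10 h 12 min + 10 h 41 min + 11 h 3 min = 40 h 27 min.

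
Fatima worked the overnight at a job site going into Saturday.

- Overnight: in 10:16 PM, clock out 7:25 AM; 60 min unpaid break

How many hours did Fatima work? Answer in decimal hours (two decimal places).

Overnight: 10:16 PM → midnight = 1 h 44 min; midnight → 7:25 AM = 7 h 25 min; span 9 h 9 min; less 60 min break → 8 h 9 min

8.15 hours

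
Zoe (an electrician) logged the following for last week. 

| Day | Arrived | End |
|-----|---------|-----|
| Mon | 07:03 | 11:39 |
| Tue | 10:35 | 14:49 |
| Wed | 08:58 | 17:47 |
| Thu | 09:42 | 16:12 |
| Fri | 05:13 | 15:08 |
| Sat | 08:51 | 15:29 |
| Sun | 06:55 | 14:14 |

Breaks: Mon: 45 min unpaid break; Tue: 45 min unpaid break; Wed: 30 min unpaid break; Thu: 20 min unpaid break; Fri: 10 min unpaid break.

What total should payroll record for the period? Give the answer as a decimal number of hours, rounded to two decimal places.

45.52 hours

Mon: 07:03–11:39 = 4 h 36 min; less 45 min break → 3 h 51 min
Tue: 10:35–14:49 = 4 h 14 min; less 45 min break → 3 h 29 min
Wed: 08:58–17:47 = 8 h 49 min; less 30 min break → 8 h 19 min
Thu: 09:42–16:12 = 6 h 30 min; less 20 min break → 6 h 10 min
Fri: 05:13–15:08 = 9 h 55 min; less 10 min break → 9 h 45 min
Sat: 08:51–15:29 = 6 h 38 min
Sun: 06:55–14:14 = 7 h 19 min
Total: 3 h 51 min + 3 h 29 min + 8 h 19 min + 6 h 10 min + 9 h 45 min + 6 h 38 min + 7 h 19 min = 45 h 31 min.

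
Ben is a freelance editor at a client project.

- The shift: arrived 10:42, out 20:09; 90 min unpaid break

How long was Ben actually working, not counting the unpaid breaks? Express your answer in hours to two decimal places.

The shift: 10:42–20:09 = 9 h 27 min; less 90 min break → 7 h 57 min

7.95 hours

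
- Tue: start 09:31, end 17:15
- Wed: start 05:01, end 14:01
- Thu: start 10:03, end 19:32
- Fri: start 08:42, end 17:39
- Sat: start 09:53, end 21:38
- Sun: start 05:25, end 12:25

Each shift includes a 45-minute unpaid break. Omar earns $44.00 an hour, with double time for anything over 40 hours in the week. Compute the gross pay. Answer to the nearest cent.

Tue: 09:31–17:15 = 7 h 44 min; less 45 min break → 6 h 59 min
Wed: 05:01–14:01 = 9 h 0 min; less 45 min break → 8 h 15 min
Thu: 10:03–19:32 = 9 h 29 min; less 45 min break → 8 h 44 min
Fri: 08:42–17:39 = 8 h 57 min; less 45 min break → 8 h 12 min
Sat: 09:53–21:38 = 11 h 45 min; less 45 min break → 11 h 0 min
Sun: 05:25–12:25 = 7 h 0 min; less 45 min break → 6 h 15 min
Total worked: 49 h 25 min = 2965 min.
Regular 40 h 0 min = 2400 min at $44.00/h; overtime 9 h 25 min = 565 min at $88.00/h.
Pay = (2400 × $44.00 + 565 × $88.00) ÷ 60 = $2588.67.

$2588.67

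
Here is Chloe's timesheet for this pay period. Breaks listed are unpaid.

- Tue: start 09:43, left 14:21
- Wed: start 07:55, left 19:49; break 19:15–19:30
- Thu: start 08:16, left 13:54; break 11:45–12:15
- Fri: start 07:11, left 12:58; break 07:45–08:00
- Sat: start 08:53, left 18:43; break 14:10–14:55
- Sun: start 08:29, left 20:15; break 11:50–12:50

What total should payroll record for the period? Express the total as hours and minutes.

Tue: 09:43–14:21 = 4 h 38 min
Wed: 07:55–19:49 = 11 h 54 min; less 15 min break → 11 h 39 min
Thu: 08:16–13:54 = 5 h 38 min; less 30 min break → 5 h 8 min
Fri: 07:11–12:58 = 5 h 47 min; less 15 min break → 5 h 32 min
Sat: 08:53–18:43 = 9 h 50 min; less 45 min break → 9 h 5 min
Sun: 08:29–20:15 = 11 h 46 min; less 60 min break → 10 h 46 min
Total: 4 h 38 min + 11 h 39 min + 5 h 8 min + 5 h 32 min + 9 h 5 min + 10 h 46 min = 46 h 48 min.

46 h 48 min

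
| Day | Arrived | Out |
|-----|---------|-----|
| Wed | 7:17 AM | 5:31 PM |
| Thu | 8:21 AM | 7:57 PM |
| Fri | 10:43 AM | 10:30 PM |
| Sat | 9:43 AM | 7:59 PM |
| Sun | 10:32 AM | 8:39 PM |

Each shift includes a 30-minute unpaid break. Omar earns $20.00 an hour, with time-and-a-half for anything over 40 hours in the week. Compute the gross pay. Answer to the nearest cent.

$1145.00

Wed: 7:17 AM–5:31 PM = 10 h 14 min; less 30 min break → 9 h 44 min
Thu: 8:21 AM–7:57 PM = 11 h 36 min; less 30 min break → 11 h 6 min
Fri: 10:43 AM–10:30 PM = 11 h 47 min; less 30 min break → 11 h 17 min
Sat: 9:43 AM–7:59 PM = 10 h 16 min; less 30 min break → 9 h 46 min
Sun: 10:32 AM–8:39 PM = 10 h 7 min; less 30 min break → 9 h 37 min
Total worked: 51 h 30 min = 3090 min.
Regular 40 h 0 min = 2400 min at $20.00/h; overtime 11 h 30 min = 690 min at $30.00/h.
Pay = (2400 × $20.00 + 690 × $30.00) ÷ 60 = $1145.00.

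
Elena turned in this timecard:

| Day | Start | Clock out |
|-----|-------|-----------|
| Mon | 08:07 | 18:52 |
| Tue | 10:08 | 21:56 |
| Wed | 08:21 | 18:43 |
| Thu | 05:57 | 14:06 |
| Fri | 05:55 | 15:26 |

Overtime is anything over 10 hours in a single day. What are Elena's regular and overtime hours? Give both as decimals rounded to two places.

Regular 47.67 hours, overtime 2.92 hours

Mon: 08:07–18:52 = 10 h 45 min
Tue: 10:08–21:56 = 11 h 48 min
Wed: 08:21–18:43 = 10 h 22 min
Thu: 05:57–14:06 = 8 h 9 min
Fri: 05:55–15:26 = 9 h 31 min
Mon reg 10 h 0 min / OT 0 h 45 min; Tue reg 10 h 0 min / OT 1 h 48 min; Wed reg 10 h 0 min / OT 0 h 22 min; Thu reg 8 h 9 min / OT 0 h 0 min; Fri reg 9 h 31 min / OT 0 h 0 min.
Totals: regular 47 h 40 min, overtime 2 h 55 min.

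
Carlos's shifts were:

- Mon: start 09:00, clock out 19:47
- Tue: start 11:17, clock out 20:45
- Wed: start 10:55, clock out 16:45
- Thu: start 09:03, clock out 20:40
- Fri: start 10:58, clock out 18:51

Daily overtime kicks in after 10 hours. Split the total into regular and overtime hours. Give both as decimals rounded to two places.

Regular 43.18 hours, overtime 2.40 hours

Mon: 09:00–19:47 = 10 h 47 min
Tue: 11:17–20:45 = 9 h 28 min
Wed: 10:55–16:45 = 5 h 50 min
Thu: 09:03–20:40 = 11 h 37 min
Fri: 10:58–18:51 = 7 h 53 min
Mon reg 10 h 0 min / OT 0 h 47 min; Tue reg 9 h 28 min / OT 0 h 0 min; Wed reg 5 h 50 min / OT 0 h 0 min; Thu reg 10 h 0 min / OT 1 h 37 min; Fri reg 7 h 53 min / OT 0 h 0 min.
Totals: regular 43 h 11 min, overtime 2 h 24 min.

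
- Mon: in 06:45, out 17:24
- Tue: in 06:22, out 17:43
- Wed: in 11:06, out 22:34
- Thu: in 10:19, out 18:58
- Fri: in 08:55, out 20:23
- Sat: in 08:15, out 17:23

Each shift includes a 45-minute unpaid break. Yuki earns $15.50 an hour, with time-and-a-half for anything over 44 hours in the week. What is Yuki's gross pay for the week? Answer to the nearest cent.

Mon: 06:45–17:24 = 10 h 39 min; less 45 min break → 9 h 54 min
Tue: 06:22–17:43 = 11 h 21 min; less 45 min break → 10 h 36 min
Wed: 11:06–22:34 = 11 h 28 min; less 45 min break → 10 h 43 min
Thu: 10:19–18:58 = 8 h 39 min; less 45 min break → 7 h 54 min
Fri: 08:55–20:23 = 11 h 28 min; less 45 min break → 10 h 43 min
Sat: 08:15–17:23 = 9 h 8 min; less 45 min break → 8 h 23 min
Total worked: 58 h 13 min = 3493 min.
Regular 44 h 0 min = 2640 min at $15.50/h; overtime 14 h 13 min = 853 min at $23.25/h.
Pay = (2640 × $15.50 + 853 × $23.25) ÷ 60 = $1012.54.

$1012.54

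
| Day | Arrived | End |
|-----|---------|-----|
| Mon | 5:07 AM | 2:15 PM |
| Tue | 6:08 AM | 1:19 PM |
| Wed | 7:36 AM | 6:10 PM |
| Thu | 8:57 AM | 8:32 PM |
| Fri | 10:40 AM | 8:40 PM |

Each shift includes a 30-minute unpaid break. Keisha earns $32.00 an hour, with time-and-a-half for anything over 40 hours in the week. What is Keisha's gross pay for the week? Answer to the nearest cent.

$1566.40

Mon: 5:07 AM–2:15 PM = 9 h 8 min; less 30 min break → 8 h 38 min
Tue: 6:08 AM–1:19 PM = 7 h 11 min; less 30 min break → 6 h 41 min
Wed: 7:36 AM–6:10 PM = 10 h 34 min; less 30 min break → 10 h 4 min
Thu: 8:57 AM–8:32 PM = 11 h 35 min; less 30 min break → 11 h 5 min
Fri: 10:40 AM–8:40 PM = 10 h 0 min; less 30 min break → 9 h 30 min
Total worked: 45 h 58 min = 2758 min.
Regular 40 h 0 min = 2400 min at $32.00/h; overtime 5 h 58 min = 358 min at $48.00/h.
Pay = (2400 × $32.00 + 358 × $48.00) ÷ 60 = $1566.40.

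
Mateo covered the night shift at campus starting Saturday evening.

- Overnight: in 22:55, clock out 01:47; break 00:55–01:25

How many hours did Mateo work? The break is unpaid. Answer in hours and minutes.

Overnight: 22:55 → midnight = 1 h 5 min; midnight → 01:47 = 1 h 47 min; span 2 h 52 min; less 30 min break → 2 h 22 min

2 h 22 min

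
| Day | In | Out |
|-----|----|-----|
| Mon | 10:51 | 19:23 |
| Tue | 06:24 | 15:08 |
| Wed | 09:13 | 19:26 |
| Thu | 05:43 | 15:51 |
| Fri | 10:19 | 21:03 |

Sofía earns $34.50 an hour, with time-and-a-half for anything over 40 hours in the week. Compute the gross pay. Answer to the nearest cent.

$1812.11

Mon: 10:51–19:23 = 8 h 32 min
Tue: 06:24–15:08 = 8 h 44 min
Wed: 09:13–19:26 = 10 h 13 min
Thu: 05:43–15:51 = 10 h 8 min
Fri: 10:19–21:03 = 10 h 44 min
Total worked: 48 h 21 min = 2901 min.
Regular 40 h 0 min = 2400 min at $34.50/h; overtime 8 h 21 min = 501 min at $51.75/h.
Pay = (2400 × $34.50 + 501 × $51.75) ÷ 60 = $1812.11.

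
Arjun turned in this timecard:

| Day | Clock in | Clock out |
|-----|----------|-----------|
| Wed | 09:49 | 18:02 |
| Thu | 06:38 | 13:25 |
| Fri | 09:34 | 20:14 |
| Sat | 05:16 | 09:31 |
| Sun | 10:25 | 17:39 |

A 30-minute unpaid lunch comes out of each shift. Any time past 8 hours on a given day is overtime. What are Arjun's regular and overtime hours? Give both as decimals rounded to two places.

Wed: 09:49–18:02 = 8 h 13 min; less 30 min break → 7 h 43 min
Thu: 06:38–13:25 = 6 h 47 min; less 30 min break → 6 h 17 min
Fri: 09:34–20:14 = 10 h 40 min; less 30 min break → 10 h 10 min
Sat: 05:16–09:31 = 4 h 15 min; less 30 min break → 3 h 45 min
Sun: 10:25–17:39 = 7 h 14 min; less 30 min break → 6 h 44 min
Wed reg 7 h 43 min / OT 0 h 0 min; Thu reg 6 h 17 min / OT 0 h 0 min; Fri reg 8 h 0 min / OT 2 h 10 min; Sat reg 3 h 45 min / OT 0 h 0 min; Sun reg 6 h 44 min / OT 0 h 0 min.
Totals: regular 32 h 29 min, overtime 2 h 10 min.

Regular 32.48 hours, overtime 2.17 hours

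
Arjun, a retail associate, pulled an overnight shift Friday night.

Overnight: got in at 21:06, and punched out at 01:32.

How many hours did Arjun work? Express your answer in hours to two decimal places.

Overnight: 21:06 → midnight = 2 h 54 min; midnight → 01:32 = 1 h 32 min; span 4 h 26 min

4.43 hours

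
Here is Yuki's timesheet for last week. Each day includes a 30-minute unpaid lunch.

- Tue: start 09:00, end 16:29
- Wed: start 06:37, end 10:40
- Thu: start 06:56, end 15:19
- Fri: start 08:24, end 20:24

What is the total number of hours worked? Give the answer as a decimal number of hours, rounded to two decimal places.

Tue: 09:00–16:29 = 7 h 29 min; less 30 min break → 6 h 59 min
Wed: 06:37–10:40 = 4 h 3 min; less 30 min break → 3 h 33 min
Thu: 06:56–15:19 = 8 h 23 min; less 30 min break → 7 h 53 min
Fri: 08:24–20:24 = 12 h 0 min; less 30 min break → 11 h 30 min
Total: 6 h 59 min + 3 h 33 min + 7 h 53 min + 11 h 30 min = 29 h 55 min.

29.92 hours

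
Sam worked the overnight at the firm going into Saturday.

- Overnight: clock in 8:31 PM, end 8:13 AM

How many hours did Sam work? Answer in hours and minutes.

Overnight: 8:31 PM → midnight = 3 h 29 min; midnight → 8:13 AM = 8 h 13 min; span 11 h 42 min

11 h 42 min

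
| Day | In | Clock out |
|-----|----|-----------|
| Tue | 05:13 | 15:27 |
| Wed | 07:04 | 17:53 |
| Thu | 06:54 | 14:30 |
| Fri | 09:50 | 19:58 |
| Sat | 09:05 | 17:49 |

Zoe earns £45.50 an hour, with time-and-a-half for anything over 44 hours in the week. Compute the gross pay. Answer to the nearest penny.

Tue: 05:13–15:27 = 10 h 14 min
Wed: 07:04–17:53 = 10 h 49 min
Thu: 06:54–14:30 = 7 h 36 min
Fri: 09:50–19:58 = 10 h 8 min
Sat: 09:05–17:49 = 8 h 44 min
Total worked: 47 h 31 min = 2851 min.
Regular 44 h 0 min = 2640 min at £45.50/h; overtime 3 h 31 min = 211 min at £68.25/h.
Pay = (2640 × £45.50 + 211 × £68.25) ÷ 60 = £2242.01.

£2242.01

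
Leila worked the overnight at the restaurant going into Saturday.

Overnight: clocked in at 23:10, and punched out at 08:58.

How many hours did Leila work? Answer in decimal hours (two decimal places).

Overnight: 23:10 → midnight = 0 h 50 min; midnight → 08:58 = 8 h 58 min; span 9 h 48 min

9.80 hours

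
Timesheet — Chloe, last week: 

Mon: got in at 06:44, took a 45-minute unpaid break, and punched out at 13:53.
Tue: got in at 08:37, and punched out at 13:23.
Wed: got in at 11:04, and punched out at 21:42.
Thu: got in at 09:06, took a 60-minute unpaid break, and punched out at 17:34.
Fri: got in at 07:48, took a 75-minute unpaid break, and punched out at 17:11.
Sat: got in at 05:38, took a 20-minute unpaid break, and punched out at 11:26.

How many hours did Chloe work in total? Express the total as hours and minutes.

42 h 52 min

Mon: 06:44–13:53 = 7 h 9 min; less 45 min break → 6 h 24 min
Tue: 08:37–13:23 = 4 h 46 min
Wed: 11:04–21:42 = 10 h 38 min
Thu: 09:06–17:34 = 8 h 28 min; less 60 min break → 7 h 28 min
Fri: 07:48–17:11 = 9 h 23 min; less 75 min break → 8 h 8 min
Sat: 05:38–11:26 = 5 h 48 min; less 20 min break → 5 h 28 min
Total: 6 h 24 min + 4 h 46 min + 10 h 38 min + 7 h 28 min + 8 h 8 min + 5 h 28 min = 42 h 52 min.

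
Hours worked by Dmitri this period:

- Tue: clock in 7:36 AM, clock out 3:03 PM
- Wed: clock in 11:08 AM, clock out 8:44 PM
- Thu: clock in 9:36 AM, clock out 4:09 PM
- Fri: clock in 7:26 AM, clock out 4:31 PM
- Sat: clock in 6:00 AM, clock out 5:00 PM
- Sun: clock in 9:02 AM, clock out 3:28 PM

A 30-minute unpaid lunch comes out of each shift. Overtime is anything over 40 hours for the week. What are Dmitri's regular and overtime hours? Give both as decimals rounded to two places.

Regular 40.00 hours, overtime 7.12 hours

Tue: 7:36 AM–3:03 PM = 7 h 27 min; less 30 min break → 6 h 57 min
Wed: 11:08 AM–8:44 PM = 9 h 36 min; less 30 min break → 9 h 6 min
Thu: 9:36 AM–4:09 PM = 6 h 33 min; less 30 min break → 6 h 3 min
Fri: 7:26 AM–4:31 PM = 9 h 5 min; less 30 min break → 8 h 35 min
Sat: 6:00 AM–5:00 PM = 11 h 0 min; less 30 min break → 10 h 30 min
Sun: 9:02 AM–3:28 PM = 6 h 26 min; less 30 min break → 5 h 56 min
Total worked: 47 h 7 min = 47.12 h.
Threshold 40 h → overtime 7 h 7 min, regular 40 h 0 min.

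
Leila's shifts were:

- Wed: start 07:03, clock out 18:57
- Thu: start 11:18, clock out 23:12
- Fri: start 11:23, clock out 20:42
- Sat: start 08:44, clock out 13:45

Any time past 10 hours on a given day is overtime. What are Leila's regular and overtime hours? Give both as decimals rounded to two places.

Regular 34.33 hours, overtime 3.80 hours

Wed: 07:03–18:57 = 11 h 54 min
Thu: 11:18–23:12 = 11 h 54 min
Fri: 11:23–20:42 = 9 h 19 min
Sat: 08:44–13:45 = 5 h 1 min
Wed reg 10 h 0 min / OT 1 h 54 min; Thu reg 10 h 0 min / OT 1 h 54 min; Fri reg 9 h 19 min / OT 0 h 0 min; Sat reg 5 h 1 min / OT 0 h 0 min.
Totals: regular 34 h 20 min, overtime 3 h 48 min.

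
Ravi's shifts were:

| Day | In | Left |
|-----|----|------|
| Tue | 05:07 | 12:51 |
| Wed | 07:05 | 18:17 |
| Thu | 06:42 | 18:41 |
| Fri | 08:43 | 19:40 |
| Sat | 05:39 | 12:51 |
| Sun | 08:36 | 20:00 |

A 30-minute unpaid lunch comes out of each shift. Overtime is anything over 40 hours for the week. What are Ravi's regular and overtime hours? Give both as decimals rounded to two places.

Regular 40.00 hours, overtime 17.47 hours

Tue: 05:07–12:51 = 7 h 44 min; less 30 min break → 7 h 14 min
Wed: 07:05–18:17 = 11 h 12 min; less 30 min break → 10 h 42 min
Thu: 06:42–18:41 = 11 h 59 min; less 30 min break → 11 h 29 min
Fri: 08:43–19:40 = 10 h 57 min; less 30 min break → 10 h 27 min
Sat: 05:39–12:51 = 7 h 12 min; less 30 min break → 6 h 42 min
Sun: 08:36–20:00 = 11 h 24 min; less 30 min break → 10 h 54 min
Total worked: 57 h 28 min = 57.47 h.
Threshold 40 h → overtime 17 h 28 min, regular 40 h 0 min.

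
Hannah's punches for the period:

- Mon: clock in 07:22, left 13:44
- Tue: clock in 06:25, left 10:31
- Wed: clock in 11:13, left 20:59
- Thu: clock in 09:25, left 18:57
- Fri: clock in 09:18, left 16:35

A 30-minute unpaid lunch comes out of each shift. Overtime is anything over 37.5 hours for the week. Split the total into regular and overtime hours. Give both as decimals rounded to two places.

Regular 34.55 hours, overtime 0.00 hours

Mon: 07:22–13:44 = 6 h 22 min; less 30 min break → 5 h 52 min
Tue: 06:25–10:31 = 4 h 6 min; less 30 min break → 3 h 36 min
Wed: 11:13–20:59 = 9 h 46 min; less 30 min break → 9 h 16 min
Thu: 09:25–18:57 = 9 h 32 min; less 30 min break → 9 h 2 min
Fri: 09:18–16:35 = 7 h 17 min; less 30 min break → 6 h 47 min
Total worked: 34 h 33 min = 34.55 h.
Threshold 37.5 h → overtime 0 h 0 min, regular 34 h 33 min.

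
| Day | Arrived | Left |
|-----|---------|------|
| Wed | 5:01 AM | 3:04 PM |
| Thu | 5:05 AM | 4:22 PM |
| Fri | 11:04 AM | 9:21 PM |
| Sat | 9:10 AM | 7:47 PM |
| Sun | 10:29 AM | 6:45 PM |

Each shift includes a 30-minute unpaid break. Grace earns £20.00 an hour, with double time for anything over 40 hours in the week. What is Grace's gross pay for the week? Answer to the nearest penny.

Wed: 5:01 AM–3:04 PM = 10 h 3 min; less 30 min break → 9 h 33 min
Thu: 5:05 AM–4:22 PM = 11 h 17 min; less 30 min break → 10 h 47 min
Fri: 11:04 AM–9:21 PM = 10 h 17 min; less 30 min break → 9 h 47 min
Sat: 9:10 AM–7:47 PM = 10 h 37 min; less 30 min break → 10 h 7 min
Sun: 10:29 AM–6:45 PM = 8 h 16 min; less 30 min break → 7 h 46 min
Total worked: 48 h 0 min = 2880 min.
Regular 40 h 0 min = 2400 min at £20.00/h; overtime 8 h 0 min = 480 min at £40.00/h.
Pay = (2400 × £20.00 + 480 × £40.00) ÷ 60 = £1120.00.

£1120.00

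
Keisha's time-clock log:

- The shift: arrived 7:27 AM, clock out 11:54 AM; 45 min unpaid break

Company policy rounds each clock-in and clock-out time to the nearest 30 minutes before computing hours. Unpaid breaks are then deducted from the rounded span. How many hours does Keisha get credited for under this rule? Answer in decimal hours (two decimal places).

3.75 hours

The shift: in 7:27 AM→7:30 AM, out 11:54 AM→12:00 PM; 4 h 30 min − 45 min = 3 h 45 min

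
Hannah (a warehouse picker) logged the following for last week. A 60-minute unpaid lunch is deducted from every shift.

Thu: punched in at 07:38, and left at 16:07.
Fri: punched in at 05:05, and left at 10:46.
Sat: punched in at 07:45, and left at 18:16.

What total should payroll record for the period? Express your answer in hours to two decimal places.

21.68 hours

Thu: 07:38–16:07 = 8 h 29 min; less 60 min break → 7 h 29 min
Fri: 05:05–10:46 = 5 h 41 min; less 60 min break → 4 h 41 min
Sat: 07:45–18:16 = 10 h 31 min; less 60 min break → 9 h 31 min
Total: 7 h 29 min + 4 h 41 min + 9 h 31 min = 21 h 41 min.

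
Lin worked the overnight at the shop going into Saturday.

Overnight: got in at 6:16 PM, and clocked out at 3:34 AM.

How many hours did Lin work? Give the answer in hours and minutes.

Overnight: 6:16 PM → midnight = 5 h 44 min; midnight → 3:34 AM = 3 h 34 min; span 9 h 18 min

9 h 18 min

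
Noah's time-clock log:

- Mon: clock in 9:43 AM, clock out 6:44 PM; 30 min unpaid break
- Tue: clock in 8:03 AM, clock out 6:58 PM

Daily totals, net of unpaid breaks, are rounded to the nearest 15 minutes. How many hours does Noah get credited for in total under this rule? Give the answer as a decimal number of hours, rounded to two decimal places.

19.50 hours

Mon: 9:43 AM–6:44 PM = 9 h 1 min − 30 min = 8 h 31 min → rounds to 8 h 30 min
Tue: 8:03 AM–6:58 PM = 10 h 55 min → rounds to 11 h 0 min
Total credited: 19 h 30 min.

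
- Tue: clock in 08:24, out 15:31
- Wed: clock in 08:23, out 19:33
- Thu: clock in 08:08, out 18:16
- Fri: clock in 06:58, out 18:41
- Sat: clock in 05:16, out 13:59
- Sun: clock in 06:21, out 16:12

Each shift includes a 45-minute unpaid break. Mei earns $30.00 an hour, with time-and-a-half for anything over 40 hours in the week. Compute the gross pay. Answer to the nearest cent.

$1839.00

Tue: 08:24–15:31 = 7 h 7 min; less 45 min break → 6 h 22 min
Wed: 08:23–19:33 = 11 h 10 min; less 45 min break → 10 h 25 min
Thu: 08:08–18:16 = 10 h 8 min; less 45 min break → 9 h 23 min
Fri: 06:58–18:41 = 11 h 43 min; less 45 min break → 10 h 58 min
Sat: 05:16–13:59 = 8 h 43 min; less 45 min break → 7 h 58 min
Sun: 06:21–16:12 = 9 h 51 min; less 45 min break → 9 h 6 min
Total worked: 54 h 12 min = 3252 min.
Regular 40 h 0 min = 2400 min at $30.00/h; overtime 14 h 12 min = 852 min at $45.00/h.
Pay = (2400 × $30.00 + 852 × $45.00) ÷ 60 = $1839.00.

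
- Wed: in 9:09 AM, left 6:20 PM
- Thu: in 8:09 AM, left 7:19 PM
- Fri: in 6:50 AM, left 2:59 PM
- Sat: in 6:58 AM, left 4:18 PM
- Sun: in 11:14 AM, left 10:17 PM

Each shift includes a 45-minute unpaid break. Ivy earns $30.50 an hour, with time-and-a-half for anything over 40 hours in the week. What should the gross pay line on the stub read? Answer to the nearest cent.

$1454.85

Wed: 9:09 AM–6:20 PM = 9 h 11 min; less 45 min break → 8 h 26 min
Thu: 8:09 AM–7:19 PM = 11 h 10 min; less 45 min break → 10 h 25 min
Fri: 6:50 AM–2:59 PM = 8 h 9 min; less 45 min break → 7 h 24 min
Sat: 6:58 AM–4:18 PM = 9 h 20 min; less 45 min break → 8 h 35 min
Sun: 11:14 AM–10:17 PM = 11 h 3 min; less 45 min break → 10 h 18 min
Total worked: 45 h 8 min = 2708 min.
Regular 40 h 0 min = 2400 min at $30.50/h; overtime 5 h 8 min = 308 min at $45.75/h.
Pay = (2400 × $30.50 + 308 × $45.75) ÷ 60 = $1454.85.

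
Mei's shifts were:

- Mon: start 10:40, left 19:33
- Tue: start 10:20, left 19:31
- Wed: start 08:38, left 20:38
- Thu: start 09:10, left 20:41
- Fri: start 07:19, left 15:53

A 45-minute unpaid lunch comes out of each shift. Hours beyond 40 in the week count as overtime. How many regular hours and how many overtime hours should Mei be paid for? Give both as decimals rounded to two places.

Regular 40.00 hours, overtime 6.40 hours

Mon: 10:40–19:33 = 8 h 53 min; less 45 min break → 8 h 8 min
Tue: 10:20–19:31 = 9 h 11 min; less 45 min break → 8 h 26 min
Wed: 08:38–20:38 = 12 h 0 min; less 45 min break → 11 h 15 min
Thu: 09:10–20:41 = 11 h 31 min; less 45 min break → 10 h 46 min
Fri: 07:19–15:53 = 8 h 34 min; less 45 min break → 7 h 49 min
Total worked: 46 h 24 min = 46.40 h.
Threshold 40 h → overtime 6 h 24 min, regular 40 h 0 min.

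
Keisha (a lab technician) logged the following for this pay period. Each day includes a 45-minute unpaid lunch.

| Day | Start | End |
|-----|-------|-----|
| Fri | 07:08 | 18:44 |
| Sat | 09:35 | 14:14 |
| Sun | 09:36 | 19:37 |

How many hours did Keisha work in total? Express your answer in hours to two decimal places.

24.02 hours

Fri: 07:08–18:44 = 11 h 36 min; less 45 min break → 10 h 51 min
Sat: 09:35–14:14 = 4 h 39 min; less 45 min break → 3 h 54 min
Sun: 09:36–19:37 = 10 h 1 min; less 45 min break → 9 h 16 min
Total: 10 h 51 min + 3 h 54 min + 9 h 16 min = 24 h 1 min.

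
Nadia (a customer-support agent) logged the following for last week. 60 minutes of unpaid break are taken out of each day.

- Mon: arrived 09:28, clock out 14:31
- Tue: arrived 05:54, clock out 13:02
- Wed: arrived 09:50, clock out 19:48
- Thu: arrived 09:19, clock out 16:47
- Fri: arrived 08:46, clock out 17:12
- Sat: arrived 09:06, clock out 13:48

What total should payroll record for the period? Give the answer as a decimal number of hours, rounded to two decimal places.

36.75 hours

Mon: 09:28–14:31 = 5 h 3 min; less 60 min break → 4 h 3 min
Tue: 05:54–13:02 = 7 h 8 min; less 60 min break → 6 h 8 min
Wed: 09:50–19:48 = 9 h 58 min; less 60 min break → 8 h 58 min
Thu: 09:19–16:47 = 7 h 28 min; less 60 min break → 6 h 28 min
Fri: 08:46–17:12 = 8 h 26 min; less 60 min break → 7 h 26 min
Sat: 09:06–13:48 = 4 h 42 min; less 60 min break → 3 h 42 min
Total: 4 h 3 min + 6 h 8 min + 8 h 58 min + 6 h 28 min + 7 h 26 min + 3 h 42 min = 36 h 45 min.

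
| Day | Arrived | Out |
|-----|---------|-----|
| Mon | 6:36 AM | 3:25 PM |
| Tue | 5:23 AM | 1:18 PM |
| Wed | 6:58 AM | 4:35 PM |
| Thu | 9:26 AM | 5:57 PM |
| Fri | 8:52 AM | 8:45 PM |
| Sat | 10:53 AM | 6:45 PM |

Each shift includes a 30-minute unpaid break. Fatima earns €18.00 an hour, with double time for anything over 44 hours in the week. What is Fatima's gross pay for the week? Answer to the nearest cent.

Mon: 6:36 AM–3:25 PM = 8 h 49 min; less 30 min break → 8 h 19 min
Tue: 5:23 AM–1:18 PM = 7 h 55 min; less 30 min break → 7 h 25 min
Wed: 6:58 AM–4:35 PM = 9 h 37 min; less 30 min break → 9 h 7 min
Thu: 9:26 AM–5:57 PM = 8 h 31 min; less 30 min break → 8 h 1 min
Fri: 8:52 AM–8:45 PM = 11 h 53 min; less 30 min break → 11 h 23 min
Sat: 10:53 AM–6:45 PM = 7 h 52 min; less 30 min break → 7 h 22 min
Total worked: 51 h 37 min = 3097 min.
Regular 44 h 0 min = 2640 min at €18.00/h; overtime 7 h 37 min = 457 min at €36.00/h.
Pay = (2640 × €18.00 + 457 × €36.00) ÷ 60 = €1066.20.

€1066.20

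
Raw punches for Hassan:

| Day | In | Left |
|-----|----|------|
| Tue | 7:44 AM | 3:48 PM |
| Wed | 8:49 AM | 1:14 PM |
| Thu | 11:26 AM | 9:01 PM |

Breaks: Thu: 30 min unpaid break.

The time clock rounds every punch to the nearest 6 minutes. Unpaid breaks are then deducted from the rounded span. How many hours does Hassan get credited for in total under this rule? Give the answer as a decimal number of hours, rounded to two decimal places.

Tue: in 7:44 AM→7:42 AM, out 3:48 PM→3:48 PM; 8 h 6 min
Wed: in 8:49 AM→8:48 AM, out 1:14 PM→1:12 PM; 4 h 24 min
Thu: in 11:26 AM→11:24 AM, out 9:01 PM→9:00 PM; 9 h 36 min − 30 min = 9 h 6 min
Total credited: 21 h 36 min.

21.60 hours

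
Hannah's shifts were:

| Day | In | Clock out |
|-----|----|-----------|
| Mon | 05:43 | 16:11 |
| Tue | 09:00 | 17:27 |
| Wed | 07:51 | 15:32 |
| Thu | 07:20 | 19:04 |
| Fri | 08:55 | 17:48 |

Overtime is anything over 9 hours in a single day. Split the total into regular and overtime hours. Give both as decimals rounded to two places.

Mon: 05:43–16:11 = 10 h 28 min
Tue: 09:00–17:27 = 8 h 27 min
Wed: 07:51–15:32 = 7 h 41 min
Thu: 07:20–19:04 = 11 h 44 min
Fri: 08:55–17:48 = 8 h 53 min
Mon reg 9 h 0 min / OT 1 h 28 min; Tue reg 8 h 27 min / OT 0 h 0 min; Wed reg 7 h 41 min / OT 0 h 0 min; Thu reg 9 h 0 min / OT 2 h 44 min; Fri reg 8 h 53 min / OT 0 h 0 min.
Totals: regular 43 h 1 min, overtime 4 h 12 min.

Regular 43.02 hours, overtime 4.20 hours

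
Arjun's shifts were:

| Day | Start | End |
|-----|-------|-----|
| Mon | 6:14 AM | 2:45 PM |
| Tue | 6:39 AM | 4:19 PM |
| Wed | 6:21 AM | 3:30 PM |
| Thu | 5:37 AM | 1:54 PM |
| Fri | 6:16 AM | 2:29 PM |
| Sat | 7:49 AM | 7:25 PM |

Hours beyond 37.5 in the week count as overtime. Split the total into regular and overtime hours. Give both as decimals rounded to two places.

Mon: 6:14 AM–2:45 PM = 8 h 31 min
Tue: 6:39 AM–4:19 PM = 9 h 40 min
Wed: 6:21 AM–3:30 PM = 9 h 9 min
Thu: 5:37 AM–1:54 PM = 8 h 17 min
Fri: 6:16 AM–2:29 PM = 8 h 13 min
Sat: 7:49 AM–7:25 PM = 11 h 36 min
Total worked: 55 h 26 min = 55.43 h.
Threshold 37.5 h → overtime 17 h 56 min, regular 37 h 30 min.

Regular 37.50 hours, overtime 17.93 hours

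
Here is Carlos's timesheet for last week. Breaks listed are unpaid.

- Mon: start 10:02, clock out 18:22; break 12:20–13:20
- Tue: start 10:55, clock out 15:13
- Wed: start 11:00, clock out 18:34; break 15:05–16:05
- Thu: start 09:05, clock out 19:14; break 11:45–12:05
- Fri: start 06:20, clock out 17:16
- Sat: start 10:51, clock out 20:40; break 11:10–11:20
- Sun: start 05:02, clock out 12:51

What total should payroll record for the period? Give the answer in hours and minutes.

56 h 25 min

Mon: 10:02–18:22 = 8 h 20 min; less 60 min break → 7 h 20 min
Tue: 10:55–15:13 = 4 h 18 min
Wed: 11:00–18:34 = 7 h 34 min; less 60 min break → 6 h 34 min
Thu: 09:05–19:14 = 10 h 9 min; less 20 min break → 9 h 49 min
Fri: 06:20–17:16 = 10 h 56 min
Sat: 10:51–20:40 = 9 h 49 min; less 10 min break → 9 h 39 min
Sun: 05:02–12:51 = 7 h 49 min
Total: 7 h 20 min + 4 h 18 min + 6 h 34 min + 9 h 49 min + 10 h 56 min + 9 h 39 min + 7 h 49 min = 56 h 25 min.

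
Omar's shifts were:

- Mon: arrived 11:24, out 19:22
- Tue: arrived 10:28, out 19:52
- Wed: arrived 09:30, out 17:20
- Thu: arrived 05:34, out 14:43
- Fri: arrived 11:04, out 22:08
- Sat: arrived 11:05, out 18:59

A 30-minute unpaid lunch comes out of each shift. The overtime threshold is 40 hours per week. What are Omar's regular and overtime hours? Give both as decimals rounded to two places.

Regular 40.00 hours, overtime 10.32 hours

Mon: 11:24–19:22 = 7 h 58 min; less 30 min break → 7 h 28 min
Tue: 10:28–19:52 = 9 h 24 min; less 30 min break → 8 h 54 min
Wed: 09:30–17:20 = 7 h 50 min; less 30 min break → 7 h 20 min
Thu: 05:34–14:43 = 9 h 9 min; less 30 min break → 8 h 39 min
Fri: 11:04–22:08 = 11 h 4 min; less 30 min break → 10 h 34 min
Sat: 11:05–18:59 = 7 h 54 min; less 30 min break → 7 h 24 min
Total worked: 50 h 19 min = 50.32 h.
Threshold 40 h → overtime 10 h 19 min, regular 40 h 0 min.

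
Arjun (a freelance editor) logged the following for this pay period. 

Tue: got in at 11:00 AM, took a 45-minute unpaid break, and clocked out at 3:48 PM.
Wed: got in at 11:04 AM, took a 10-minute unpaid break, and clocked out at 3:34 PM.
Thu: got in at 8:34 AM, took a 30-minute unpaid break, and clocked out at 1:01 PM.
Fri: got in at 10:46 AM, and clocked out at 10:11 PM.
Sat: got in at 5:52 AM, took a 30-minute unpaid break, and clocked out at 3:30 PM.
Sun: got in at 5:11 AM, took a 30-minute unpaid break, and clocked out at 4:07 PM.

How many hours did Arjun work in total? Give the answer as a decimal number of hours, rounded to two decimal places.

Tue: 11:00 AM–3:48 PM = 4 h 48 min; less 45 min break → 4 h 3 min
Wed: 11:04 AM–3:34 PM = 4 h 30 min; less 10 min break → 4 h 20 min
Thu: 8:34 AM–1:01 PM = 4 h 27 min; less 30 min break → 3 h 57 min
Fri: 10:46 AM–10:11 PM = 11 h 25 min
Sat: 5:52 AM–3:30 PM = 9 h 38 min; less 30 min break → 9 h 8 min
Sun: 5:11 AM–4:07 PM = 10 h 56 min; less 30 min break → 10 h 26 min
Total: 4 h 3 min + 4 h 20 min + 3 h 57 min + 11 h 25 min + 9 h 8 min + 10 h 26 min = 43 h 19 min.

43.32 hours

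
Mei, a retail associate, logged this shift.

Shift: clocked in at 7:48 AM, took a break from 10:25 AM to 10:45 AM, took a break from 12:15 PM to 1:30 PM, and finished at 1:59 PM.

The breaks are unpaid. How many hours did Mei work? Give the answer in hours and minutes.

Shift: 7:48 AM–1:59 PM = 6 h 11 min; less 95 min break → 4 h 36 min

4 h 36 min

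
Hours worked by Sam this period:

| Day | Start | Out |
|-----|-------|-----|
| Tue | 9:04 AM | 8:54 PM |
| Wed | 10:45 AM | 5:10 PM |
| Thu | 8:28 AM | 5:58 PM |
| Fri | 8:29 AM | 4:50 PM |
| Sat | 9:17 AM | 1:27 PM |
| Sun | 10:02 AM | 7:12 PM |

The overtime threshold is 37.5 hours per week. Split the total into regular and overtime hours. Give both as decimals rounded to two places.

Tue: 9:04 AM–8:54 PM = 11 h 50 min
Wed: 10:45 AM–5:10 PM = 6 h 25 min
Thu: 8:28 AM–5:58 PM = 9 h 30 min
Fri: 8:29 AM–4:50 PM = 8 h 21 min
Sat: 9:17 AM–1:27 PM = 4 h 10 min
Sun: 10:02 AM–7:12 PM = 9 h 10 min
Total worked: 49 h 26 min = 49.43 h.
Threshold 37.5 h → overtime 11 h 56 min, regular 37 h 30 min.

Regular 37.50 hours, overtime 11.93 hours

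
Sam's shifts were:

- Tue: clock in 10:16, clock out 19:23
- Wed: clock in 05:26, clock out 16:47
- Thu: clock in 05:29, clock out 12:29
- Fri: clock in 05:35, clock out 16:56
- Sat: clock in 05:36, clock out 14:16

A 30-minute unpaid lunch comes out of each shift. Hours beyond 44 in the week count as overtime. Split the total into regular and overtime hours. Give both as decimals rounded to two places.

Tue: 10:16–19:23 = 9 h 7 min; less 30 min break → 8 h 37 min
Wed: 05:26–16:47 = 11 h 21 min; less 30 min break → 10 h 51 min
Thu: 05:29–12:29 = 7 h 0 min; less 30 min break → 6 h 30 min
Fri: 05:35–16:56 = 11 h 21 min; less 30 min break → 10 h 51 min
Sat: 05:36–14:16 = 8 h 40 min; less 30 min break → 8 h 10 min
Total worked: 44 h 59 min = 44.98 h.
Threshold 44 h → overtime 0 h 59 min, regular 44 h 0 min.

Regular 44.00 hours, overtime 0.98 hours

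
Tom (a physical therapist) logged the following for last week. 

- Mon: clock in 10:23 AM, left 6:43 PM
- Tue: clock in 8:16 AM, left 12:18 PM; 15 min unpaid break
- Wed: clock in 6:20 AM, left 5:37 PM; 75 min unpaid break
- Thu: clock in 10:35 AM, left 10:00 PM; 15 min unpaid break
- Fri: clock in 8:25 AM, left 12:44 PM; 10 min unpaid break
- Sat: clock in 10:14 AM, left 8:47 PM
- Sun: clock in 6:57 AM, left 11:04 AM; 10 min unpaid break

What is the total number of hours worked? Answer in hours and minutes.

Mon: 10:23 AM–6:43 PM = 8 h 20 min
Tue: 8:16 AM–12:18 PM = 4 h 2 min; less 15 min break → 3 h 47 min
Wed: 6:20 AM–5:37 PM = 11 h 17 min; less 75 min break → 10 h 2 min
Thu: 10:35 AM–10:00 PM = 11 h 25 min; less 15 min break → 11 h 10 min
Fri: 8:25 AM–12:44 PM = 4 h 19 min; less 10 min break → 4 h 9 min
Sat: 10:14 AM–8:47 PM = 10 h 33 min
Sun: 6:57 AM–11:04 AM = 4 h 7 min; less 10 min break → 3 h 57 min
Total: 8 h 20 min + 3 h 47 min + 10 h 2 min + 11 h 10 min + 4 h 9 min + 10 h 33 min + 3 h 57 min = 51 h 58 min.

51 h 58 min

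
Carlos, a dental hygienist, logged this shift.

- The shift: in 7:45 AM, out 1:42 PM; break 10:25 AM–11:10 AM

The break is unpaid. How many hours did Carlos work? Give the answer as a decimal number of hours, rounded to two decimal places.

5.20 hours

The shift: 7:45 AM–1:42 PM = 5 h 57 min; less 45 min break → 5 h 12 min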